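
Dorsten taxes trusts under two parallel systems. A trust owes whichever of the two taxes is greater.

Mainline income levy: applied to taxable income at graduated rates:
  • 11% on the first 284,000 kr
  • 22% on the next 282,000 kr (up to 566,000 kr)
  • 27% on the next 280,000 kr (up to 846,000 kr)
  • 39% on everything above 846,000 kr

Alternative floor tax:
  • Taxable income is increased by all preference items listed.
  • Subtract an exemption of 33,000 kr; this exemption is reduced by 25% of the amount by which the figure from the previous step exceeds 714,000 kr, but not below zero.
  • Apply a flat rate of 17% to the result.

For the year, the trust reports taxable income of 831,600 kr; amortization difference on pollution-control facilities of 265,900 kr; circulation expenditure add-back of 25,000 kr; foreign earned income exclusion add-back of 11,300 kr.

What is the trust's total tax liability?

Mainline income levy:
  284,000 kr × 11% = 31,240 kr
  282,000 kr × 22% = 62,040 kr
  265,600 kr × 27% = 71,712 kr
  → 164,992 kr

Alternative floor tax:
  Adjusted income: 831,600 kr + 265,900 kr + 25,000 kr + 11,300 kr = 1,133,800 kr
  Exemption: 25% × (1,133,800 kr − 714,000 kr) = 104,950 kr ≥ 33,000 kr, so the exemption is fully phased out
  Base: 1,133,800 kr − 0 kr = 1,133,800 kr
  1,133,800 kr × 17% = 192,746 kr

192,746 kr > 164,992 kr, so the alternative floor tax is the binding amount.

192,746 kr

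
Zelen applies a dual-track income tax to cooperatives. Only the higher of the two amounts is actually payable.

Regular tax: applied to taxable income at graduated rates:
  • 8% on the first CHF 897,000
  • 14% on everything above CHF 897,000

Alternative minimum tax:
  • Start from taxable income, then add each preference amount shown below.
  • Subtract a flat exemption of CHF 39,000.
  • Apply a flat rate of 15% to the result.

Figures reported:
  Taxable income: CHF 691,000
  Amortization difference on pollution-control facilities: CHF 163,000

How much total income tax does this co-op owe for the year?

CHF 122,250

Alternative minimum tax:
  Adjusted income: CHF 691,000 + CHF 163,000 = CHF 854,000
  Less exemption CHF 39,000 → base CHF 815,000
  CHF 815,000 × 15% = CHF 122,250

Regular tax:
  CHF 691,000 × 8% = CHF 55,280

CHF 122,250 > CHF 55,280, so the alternative minimum tax is the binding amount.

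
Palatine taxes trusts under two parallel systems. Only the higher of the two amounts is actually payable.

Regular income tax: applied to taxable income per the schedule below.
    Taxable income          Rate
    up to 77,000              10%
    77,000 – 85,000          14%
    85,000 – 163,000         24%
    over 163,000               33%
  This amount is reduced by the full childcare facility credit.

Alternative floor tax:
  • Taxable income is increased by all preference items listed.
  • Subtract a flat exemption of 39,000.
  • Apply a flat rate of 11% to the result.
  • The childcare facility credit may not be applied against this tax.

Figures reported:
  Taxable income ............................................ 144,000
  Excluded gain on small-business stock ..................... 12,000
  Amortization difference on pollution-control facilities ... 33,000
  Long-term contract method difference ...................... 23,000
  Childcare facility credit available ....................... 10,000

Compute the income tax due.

Alternative floor tax:
  Adjusted income: 144,000 + 12,000 + 33,000 + 23,000 = 212,000
  Less exemption 39,000 → base 173,000
  173,000 × 11% = 19,030

Regular income tax:
  77,000 × 10% = 7,700
  8,000 × 14% = 1,120
  59,000 × 24% = 14,160
  → 22,980
  Less childcare facility credit 10,000 → 12,980

19,030 > 12,980, so the alternative floor tax is the binding amount.

19,030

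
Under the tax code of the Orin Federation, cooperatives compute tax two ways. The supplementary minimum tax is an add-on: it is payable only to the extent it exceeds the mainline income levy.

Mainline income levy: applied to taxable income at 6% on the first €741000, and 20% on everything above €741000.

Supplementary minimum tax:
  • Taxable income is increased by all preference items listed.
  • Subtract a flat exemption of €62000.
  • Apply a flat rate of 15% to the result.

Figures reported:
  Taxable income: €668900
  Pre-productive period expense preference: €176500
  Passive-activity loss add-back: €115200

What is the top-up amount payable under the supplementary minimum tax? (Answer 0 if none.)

€94656

Supplementary minimum tax:
  Adjusted income: €668900 + €176500 + €115200 = €960600
  Less exemption €62000 → base €898600
  €898600 × 15% = €134790

Mainline income levy:
  €668900 × 6% = €40134

Excess of supplementary minimum tax over mainline income levy: €134790 − €40134 = €94656.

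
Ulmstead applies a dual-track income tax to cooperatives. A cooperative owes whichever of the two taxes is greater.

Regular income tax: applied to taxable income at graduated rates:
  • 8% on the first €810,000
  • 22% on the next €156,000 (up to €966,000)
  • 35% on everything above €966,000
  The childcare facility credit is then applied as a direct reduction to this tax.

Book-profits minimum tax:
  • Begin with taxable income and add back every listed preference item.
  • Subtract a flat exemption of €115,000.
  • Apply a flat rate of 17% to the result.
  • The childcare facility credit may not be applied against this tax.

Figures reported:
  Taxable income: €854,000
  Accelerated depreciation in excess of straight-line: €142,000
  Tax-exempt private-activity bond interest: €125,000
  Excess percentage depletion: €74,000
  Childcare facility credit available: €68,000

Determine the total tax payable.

Regular income tax:
  €810,000 × 8% = €64,800
  €44,000 × 22% = €9,680
  → €74,480
  Less childcare facility credit €68,000 → €6,480

Book-profits minimum tax:
  Adjusted income: €854,000 + €142,000 + €125,000 + €74,000 = €1,195,000
  Less exemption €115,000 → base €1,080,000
  €1,080,000 × 17% = €183,600

€183,600 > €6,480, so the book-profits minimum tax is the binding amount.

€183,600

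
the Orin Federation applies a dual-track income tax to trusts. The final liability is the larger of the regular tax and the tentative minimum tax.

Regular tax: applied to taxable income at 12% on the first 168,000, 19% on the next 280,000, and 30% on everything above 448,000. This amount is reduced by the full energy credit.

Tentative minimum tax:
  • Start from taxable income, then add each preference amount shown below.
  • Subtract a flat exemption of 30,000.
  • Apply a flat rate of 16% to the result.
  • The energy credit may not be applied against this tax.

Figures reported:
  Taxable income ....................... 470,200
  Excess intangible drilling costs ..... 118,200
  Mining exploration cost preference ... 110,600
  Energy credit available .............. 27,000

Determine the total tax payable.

107,040

Regular tax:
  168,000 × 12% = 20,160
  280,000 × 19% = 53,200
  22,200 × 30% = 6,660
  → 80,020
  Less energy credit 27,000 → 53,020

Tentative minimum tax:
  Adjusted income: 470,200 + 118,200 + 110,600 = 699,000
  Less exemption 30,000 → base 669,000
  669,000 × 16% = 107,040

107,040 > 53,020, so the tentative minimum tax is the binding amount.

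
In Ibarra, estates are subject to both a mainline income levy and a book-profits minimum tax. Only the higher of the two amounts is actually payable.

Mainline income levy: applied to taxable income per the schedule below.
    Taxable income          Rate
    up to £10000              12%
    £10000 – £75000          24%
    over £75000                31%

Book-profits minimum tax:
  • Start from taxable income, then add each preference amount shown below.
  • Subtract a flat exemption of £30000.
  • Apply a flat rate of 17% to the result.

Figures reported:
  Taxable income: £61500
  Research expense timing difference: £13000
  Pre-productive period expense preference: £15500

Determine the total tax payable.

Book-profits minimum tax:
  Adjusted income: £61500 + £13000 + £15500 = £90000
  Less exemption £30000 → base £60000
  £60000 × 17% = £10200

Mainline income levy:
  £10000 × 12% = £1200
  £51500 × 24% = £12360
  → £13560

£13560 > £10200, so the mainline income levy governs.

£13560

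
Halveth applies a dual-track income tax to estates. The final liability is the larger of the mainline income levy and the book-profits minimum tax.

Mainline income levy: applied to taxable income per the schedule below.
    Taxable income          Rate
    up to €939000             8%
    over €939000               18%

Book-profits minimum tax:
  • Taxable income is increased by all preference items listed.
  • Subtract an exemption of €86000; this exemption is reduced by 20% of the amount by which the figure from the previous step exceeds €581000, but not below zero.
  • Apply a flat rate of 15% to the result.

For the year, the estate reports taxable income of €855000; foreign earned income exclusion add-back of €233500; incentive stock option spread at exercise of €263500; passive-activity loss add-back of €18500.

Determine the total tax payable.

Mainline income levy:
  €855000 × 8% = €68400

Book-profits minimum tax:
  Adjusted income: €855000 + €233500 + €263500 + €18500 = €1370500
  Exemption: 20% × (€1370500 − €581000) = €157900 ≥ €86000, so the exemption is fully phased out
  Base: €1370500 − €0 = €1370500
  €1370500 × 15% = €205575

€205575 > €68400, so the book-profits minimum tax is the binding amount.

€205575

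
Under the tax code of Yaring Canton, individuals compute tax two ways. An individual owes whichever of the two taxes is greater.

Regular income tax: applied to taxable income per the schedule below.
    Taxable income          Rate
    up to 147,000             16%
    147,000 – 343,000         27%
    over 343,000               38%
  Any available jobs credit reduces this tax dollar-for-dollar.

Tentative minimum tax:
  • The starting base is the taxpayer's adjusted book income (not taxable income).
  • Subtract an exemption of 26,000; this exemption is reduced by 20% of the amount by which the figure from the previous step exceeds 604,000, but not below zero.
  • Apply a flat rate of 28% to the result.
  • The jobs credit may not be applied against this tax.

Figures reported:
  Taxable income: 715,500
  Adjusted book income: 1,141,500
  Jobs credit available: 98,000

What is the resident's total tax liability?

319,620

Tentative minimum tax:
  Base (adjusted book income): 1,141,500
  Exemption: 20% × (1,141,500 − 604,000) = 107,500 ≥ 26,000, so the exemption is fully phased out
  Base: 1,141,500 − 0 = 1,141,500
  1,141,500 × 28% = 319,620

Regular income tax:
  147,000 × 16% = 23,520
  196,000 × 27% = 52,920
  372,500 × 38% = 141,550
  → 217,990
  Less jobs credit 98,000 → 119,990

319,620 > 119,990, so the tentative minimum tax is the binding amount.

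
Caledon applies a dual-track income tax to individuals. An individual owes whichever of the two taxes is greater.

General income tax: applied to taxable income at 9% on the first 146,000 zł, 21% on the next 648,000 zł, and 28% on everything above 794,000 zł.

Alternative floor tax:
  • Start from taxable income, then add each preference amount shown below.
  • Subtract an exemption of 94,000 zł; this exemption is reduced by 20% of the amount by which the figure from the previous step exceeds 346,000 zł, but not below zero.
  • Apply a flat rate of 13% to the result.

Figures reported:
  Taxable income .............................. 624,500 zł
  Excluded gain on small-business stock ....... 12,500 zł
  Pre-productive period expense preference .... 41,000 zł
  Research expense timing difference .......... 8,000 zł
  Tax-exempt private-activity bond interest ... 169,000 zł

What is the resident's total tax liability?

113,625 zł

General income tax:
  146,000 zł × 9% = 13,140 zł
  478,500 zł × 21% = 100,485 zł
  → 113,625 zł

Alternative floor tax:
  Adjusted income: 624,500 zł + 12,500 zł + 41,000 zł + 8,000 zł + 169,000 zł = 855,000 zł
  Exemption: 20% × (855,000 zł − 346,000 zł) = 101,800 zł ≥ 94,000 zł, so the exemption is fully phased out
  Base: 855,000 zł − 0 zł = 855,000 zł
  855,000 zł × 13% = 111,150 zł

113,625 zł > 111,150 zł, so the general income tax governs.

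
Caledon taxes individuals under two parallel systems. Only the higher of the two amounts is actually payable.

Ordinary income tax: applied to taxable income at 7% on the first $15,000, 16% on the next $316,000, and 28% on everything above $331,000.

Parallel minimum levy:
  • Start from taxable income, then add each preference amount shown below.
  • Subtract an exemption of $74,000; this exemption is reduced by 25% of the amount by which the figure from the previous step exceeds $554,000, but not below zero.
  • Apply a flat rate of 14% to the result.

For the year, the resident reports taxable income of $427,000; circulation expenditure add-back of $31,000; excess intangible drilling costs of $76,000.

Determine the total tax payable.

$78,490

Parallel minimum levy:
  Adjusted income: $427,000 + $31,000 + $76,000 = $534,000
  Exemption: $534,000 ≤ $554,000, so full $74,000 applies
  Base: $534,000 − $74,000 = $460,000
  $460,000 × 14% = $64,400

Ordinary income tax:
  $15,000 × 7% = $1,050
  $316,000 × 16% = $50,560
  $96,000 × 28% = $26,880
  → $78,490

$78,490 > $64,400, so the ordinary income tax governs.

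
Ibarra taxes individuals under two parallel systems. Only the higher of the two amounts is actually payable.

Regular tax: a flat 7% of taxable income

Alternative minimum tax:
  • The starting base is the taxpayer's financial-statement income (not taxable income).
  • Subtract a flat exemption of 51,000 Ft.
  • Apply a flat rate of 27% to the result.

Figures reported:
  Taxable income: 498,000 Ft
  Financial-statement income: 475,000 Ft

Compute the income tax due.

114,480 Ft

Alternative minimum tax:
  Base (financial-statement income): 475,000 Ft
  Less exemption 51,000 Ft → base 424,000 Ft
  424,000 Ft × 27% = 114,480 Ft

Regular tax:
  498,000 Ft × 7% = 34,860 Ft

114,480 Ft > 34,860 Ft, so the alternative minimum tax is the binding amount.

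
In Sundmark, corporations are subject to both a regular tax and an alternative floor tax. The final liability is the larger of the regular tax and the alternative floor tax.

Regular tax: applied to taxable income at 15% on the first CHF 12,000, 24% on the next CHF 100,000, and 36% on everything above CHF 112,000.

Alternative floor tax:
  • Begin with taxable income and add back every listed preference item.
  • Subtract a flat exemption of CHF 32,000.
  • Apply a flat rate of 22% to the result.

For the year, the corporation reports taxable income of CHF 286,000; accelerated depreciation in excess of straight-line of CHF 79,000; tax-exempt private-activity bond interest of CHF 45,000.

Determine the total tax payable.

Alternative floor tax:
  Adjusted income: CHF 286,000 + CHF 79,000 + CHF 45,000 = CHF 410,000
  Less exemption CHF 32,000 → base CHF 378,000
  CHF 378,000 × 22% = CHF 83,160

Regular tax:
  CHF 12,000 × 15% = CHF 1,800
  CHF 100,000 × 24% = CHF 24,000
  CHF 174,000 × 36% = CHF 62,640
  → CHF 88,440

CHF 88,440 > CHF 83,160, so the regular tax governs.

CHF 88,440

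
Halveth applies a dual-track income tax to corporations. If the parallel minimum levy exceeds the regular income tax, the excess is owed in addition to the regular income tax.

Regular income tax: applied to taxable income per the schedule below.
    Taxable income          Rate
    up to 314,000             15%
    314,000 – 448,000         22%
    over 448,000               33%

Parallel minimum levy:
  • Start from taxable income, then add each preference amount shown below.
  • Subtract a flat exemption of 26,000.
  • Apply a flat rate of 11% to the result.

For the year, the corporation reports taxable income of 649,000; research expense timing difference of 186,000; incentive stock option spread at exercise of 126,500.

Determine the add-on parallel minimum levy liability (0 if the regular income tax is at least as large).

0

Regular income tax:
  314,000 × 15% = 47,100
  134,000 × 22% = 29,480
  201,000 × 33% = 66,330
  → 142,910

Parallel minimum levy:
  Adjusted income: 649,000 + 186,000 + 126,500 = 961,500
  Less exemption 26,000 → base 935,500
  935,500 × 11% = 102,905

102,905 ≤ 142,910, so no add-on is due.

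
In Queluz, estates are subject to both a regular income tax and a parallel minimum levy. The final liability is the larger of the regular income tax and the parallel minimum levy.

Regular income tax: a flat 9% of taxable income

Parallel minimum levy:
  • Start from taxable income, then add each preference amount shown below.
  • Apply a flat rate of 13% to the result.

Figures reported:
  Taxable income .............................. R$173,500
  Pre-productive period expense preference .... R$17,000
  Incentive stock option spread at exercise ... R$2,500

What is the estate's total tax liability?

R$25,090

Regular income tax:
  R$173,500 × 9% = R$15,615

Parallel minimum levy:
  Adjusted income: R$173,500 + R$17,000 + R$2,500 = R$193,000
  R$193,000 × 13% = R$25,090

R$25,090 > R$15,615, so the parallel minimum levy is the binding amount.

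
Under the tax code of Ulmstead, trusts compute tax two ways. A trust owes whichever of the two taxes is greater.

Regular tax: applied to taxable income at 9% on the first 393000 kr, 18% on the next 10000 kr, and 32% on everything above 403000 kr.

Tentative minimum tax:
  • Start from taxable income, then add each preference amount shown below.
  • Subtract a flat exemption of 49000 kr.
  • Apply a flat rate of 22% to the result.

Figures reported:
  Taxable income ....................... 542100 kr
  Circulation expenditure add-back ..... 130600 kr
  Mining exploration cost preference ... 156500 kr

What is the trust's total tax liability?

Regular tax:
  393000 kr × 9% = 35370 kr
  10000 kr × 18% = 1800 kr
  139100 kr × 32% = 44512 kr
  → 81682 kr

Tentative minimum tax:
  Adjusted income: 542100 kr + 130600 kr + 156500 kr = 829200 kr
  Less exemption 49000 kr → base 780200 kr
  780200 kr × 22% = 171644 kr

171644 kr > 81682 kr, so the tentative minimum tax is the binding amount.

171644 kr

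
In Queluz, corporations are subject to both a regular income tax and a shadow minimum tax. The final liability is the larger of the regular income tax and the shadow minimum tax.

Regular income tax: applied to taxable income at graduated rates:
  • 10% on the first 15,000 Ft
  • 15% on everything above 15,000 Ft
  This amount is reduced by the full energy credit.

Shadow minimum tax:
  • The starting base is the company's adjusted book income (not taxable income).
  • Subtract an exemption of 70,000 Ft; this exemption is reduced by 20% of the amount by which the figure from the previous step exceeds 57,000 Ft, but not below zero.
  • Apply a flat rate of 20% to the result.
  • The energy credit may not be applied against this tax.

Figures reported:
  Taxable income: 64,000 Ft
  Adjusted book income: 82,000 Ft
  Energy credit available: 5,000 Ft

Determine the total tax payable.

3,850 Ft

Shadow minimum tax:
  Base (adjusted book income): 82,000 Ft
  Exemption: 70,000 Ft − 20% × (82,000 Ft − 57,000 Ft) = 70,000 Ft − 5,000 Ft = 65,000 Ft
  Base: 82,000 Ft − 65,000 Ft = 17,000 Ft
  17,000 Ft × 20% = 3,400 Ft

Regular income tax:
  15,000 Ft × 10% = 1,500 Ft
  49,000 Ft × 15% = 7,350 Ft
  → 8,850 Ft
  Less energy credit 5,000 Ft → 3,850 Ft

3,850 Ft > 3,400 Ft, so the regular income tax governs.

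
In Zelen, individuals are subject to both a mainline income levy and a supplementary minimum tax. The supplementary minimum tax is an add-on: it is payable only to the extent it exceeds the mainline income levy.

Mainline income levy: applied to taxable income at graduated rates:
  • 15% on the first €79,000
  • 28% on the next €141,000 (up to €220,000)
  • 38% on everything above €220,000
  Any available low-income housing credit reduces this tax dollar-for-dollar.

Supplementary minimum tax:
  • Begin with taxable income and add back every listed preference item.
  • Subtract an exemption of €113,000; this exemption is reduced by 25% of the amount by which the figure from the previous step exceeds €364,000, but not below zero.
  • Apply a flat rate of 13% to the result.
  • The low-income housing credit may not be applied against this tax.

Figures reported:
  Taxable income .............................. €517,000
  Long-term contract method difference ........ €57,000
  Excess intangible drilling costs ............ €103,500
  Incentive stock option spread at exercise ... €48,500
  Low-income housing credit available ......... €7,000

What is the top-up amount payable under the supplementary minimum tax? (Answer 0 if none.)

Mainline income levy:
  €79,000 × 15% = €11,850
  €141,000 × 28% = €39,480
  €297,000 × 38% = €112,860
  → €164,190
  Less low-income housing credit €7,000 → €157,190

Supplementary minimum tax:
  Adjusted income: €517,000 + €57,000 + €103,500 + €48,500 = €726,000
  Exemption: €113,000 − 25% × (€726,000 − €364,000) = €113,000 − €90,500 = €22,500
  Base: €726,000 − €22,500 = €703,500
  €703,500 × 13% = €91,455

€91,455 ≤ €157,190, so no add-on is due.

€0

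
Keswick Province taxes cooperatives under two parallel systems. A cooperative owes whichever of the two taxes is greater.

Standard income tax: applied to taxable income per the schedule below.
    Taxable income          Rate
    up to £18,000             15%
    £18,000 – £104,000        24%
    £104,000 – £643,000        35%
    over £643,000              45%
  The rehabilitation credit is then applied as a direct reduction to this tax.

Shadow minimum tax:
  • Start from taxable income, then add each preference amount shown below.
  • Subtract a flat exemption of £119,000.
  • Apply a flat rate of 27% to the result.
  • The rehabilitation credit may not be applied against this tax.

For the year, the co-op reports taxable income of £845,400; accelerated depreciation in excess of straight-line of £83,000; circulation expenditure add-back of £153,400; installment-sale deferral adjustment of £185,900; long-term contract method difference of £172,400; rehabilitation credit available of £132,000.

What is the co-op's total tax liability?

£356,697

Shadow minimum tax:
  Adjusted income: £845,400 + £83,000 + £153,400 + £185,900 + £172,400 = £1,440,100
  Less exemption £119,000 → base £1,321,100
  £1,321,100 × 27% = £356,697

Standard income tax:
  £18,000 × 15% = £2,700
  £86,000 × 24% = £20,640
  £539,000 × 35% = £188,650
  £202,400 × 45% = £91,080
  → £303,070
  Less rehabilitation credit £132,000 → £171,070

£356,697 > £171,070, so the shadow minimum tax is the binding amount.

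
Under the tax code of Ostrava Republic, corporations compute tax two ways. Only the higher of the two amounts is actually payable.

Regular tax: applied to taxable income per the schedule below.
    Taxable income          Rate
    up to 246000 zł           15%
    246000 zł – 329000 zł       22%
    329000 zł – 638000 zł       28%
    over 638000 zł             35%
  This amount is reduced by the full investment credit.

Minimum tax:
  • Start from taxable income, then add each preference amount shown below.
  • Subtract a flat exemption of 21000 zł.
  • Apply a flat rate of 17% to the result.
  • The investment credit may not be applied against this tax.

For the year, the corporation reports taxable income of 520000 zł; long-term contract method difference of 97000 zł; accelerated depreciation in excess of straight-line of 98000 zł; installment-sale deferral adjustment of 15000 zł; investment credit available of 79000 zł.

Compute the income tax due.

120530 zł

Regular tax:
  246000 zł × 15% = 36900 zł
  83000 zł × 22% = 18260 zł
  191000 zł × 28% = 53480 zł
  → 108640 zł
  Less investment credit 79000 zł → 29640 zł

Minimum tax:
  Adjusted income: 520000 zł + 97000 zł + 98000 zł + 15000 zł = 730000 zł
  Less exemption 21000 zł → base 709000 zł
  709000 zł × 17% = 120530 zł

120530 zł > 29640 zł, so the minimum tax is the binding amount.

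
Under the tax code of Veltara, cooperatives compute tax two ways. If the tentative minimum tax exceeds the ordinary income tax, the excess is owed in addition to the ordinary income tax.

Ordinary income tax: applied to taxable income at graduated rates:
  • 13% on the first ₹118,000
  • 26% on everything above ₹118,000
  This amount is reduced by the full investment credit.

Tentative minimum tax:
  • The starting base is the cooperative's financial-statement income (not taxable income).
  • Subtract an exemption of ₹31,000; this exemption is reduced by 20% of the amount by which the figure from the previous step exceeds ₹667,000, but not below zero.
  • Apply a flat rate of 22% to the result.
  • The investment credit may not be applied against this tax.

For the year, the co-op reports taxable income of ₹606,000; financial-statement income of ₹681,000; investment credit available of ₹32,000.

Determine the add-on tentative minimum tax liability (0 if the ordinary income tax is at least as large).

Ordinary income tax:
  ₹118,000 × 13% = ₹15,340
  ₹488,000 × 26% = ₹126,880
  → ₹142,220
  Less investment credit ₹32,000 → ₹110,220

Tentative minimum tax:
  Base (financial-statement income): ₹681,000
  Exemption: ₹31,000 − 20% × (₹681,000 − ₹667,000) = ₹31,000 − ₹2,800 = ₹28,200
  Base: ₹681,000 − ₹28,200 = ₹652,800
  ₹652,800 × 22% = ₹143,616

Excess of tentative minimum tax over ordinary income tax: ₹143,616 − ₹110,220 = ₹33,396.

₹33,396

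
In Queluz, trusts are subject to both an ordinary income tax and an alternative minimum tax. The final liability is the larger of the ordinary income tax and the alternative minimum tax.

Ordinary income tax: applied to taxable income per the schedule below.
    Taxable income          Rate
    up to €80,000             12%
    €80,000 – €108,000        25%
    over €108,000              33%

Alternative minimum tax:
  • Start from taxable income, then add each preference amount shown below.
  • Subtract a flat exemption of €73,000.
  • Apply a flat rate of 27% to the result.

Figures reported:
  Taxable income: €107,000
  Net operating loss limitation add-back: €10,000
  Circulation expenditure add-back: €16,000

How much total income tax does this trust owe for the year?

Alternative minimum tax:
  Adjusted income: €107,000 + €10,000 + €16,000 = €133,000
  Less exemption €73,000 → base €60,000
  €60,000 × 27% = €16,200

Ordinary income tax:
  €80,000 × 12% = €9,600
  €27,000 × 25% = €6,750
  → €16,350

€16,350 > €16,200, so the ordinary income tax governs.

€16,350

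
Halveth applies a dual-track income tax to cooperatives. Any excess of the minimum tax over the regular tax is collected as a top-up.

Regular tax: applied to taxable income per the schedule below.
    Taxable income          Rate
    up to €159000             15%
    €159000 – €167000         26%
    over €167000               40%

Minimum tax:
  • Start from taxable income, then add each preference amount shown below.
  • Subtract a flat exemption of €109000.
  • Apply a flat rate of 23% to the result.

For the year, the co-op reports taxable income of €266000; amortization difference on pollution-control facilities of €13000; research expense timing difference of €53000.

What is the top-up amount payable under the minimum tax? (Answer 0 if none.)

€0

Regular tax:
  €159000 × 15% = €23850
  €8000 × 26% = €2080
  €99000 × 40% = €39600
  → €65530

Minimum tax:
  Adjusted income: €266000 + €13000 + €53000 = €332000
  Less exemption €109000 → base €223000
  €223000 × 23% = €51290

€51290 ≤ €65530, so no add-on is due.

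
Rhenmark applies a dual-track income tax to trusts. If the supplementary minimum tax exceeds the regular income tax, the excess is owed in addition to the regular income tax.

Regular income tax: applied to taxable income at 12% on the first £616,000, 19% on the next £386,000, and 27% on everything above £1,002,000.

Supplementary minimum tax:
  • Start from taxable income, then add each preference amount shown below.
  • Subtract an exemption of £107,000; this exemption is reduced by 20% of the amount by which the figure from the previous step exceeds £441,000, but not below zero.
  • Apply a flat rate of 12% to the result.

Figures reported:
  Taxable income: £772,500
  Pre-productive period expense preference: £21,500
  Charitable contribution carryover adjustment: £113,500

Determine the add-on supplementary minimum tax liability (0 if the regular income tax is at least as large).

£3,601

Supplementary minimum tax:
  Adjusted income: £772,500 + £21,500 + £113,500 = £907,500
  Exemption: £107,000 − 20% × (£907,500 − £441,000) = £107,000 − £93,300 = £13,700
  Base: £907,500 − £13,700 = £893,800
  £893,800 × 12% = £107,256

Regular income tax:
  £616,000 × 12% = £73,920
  £156,500 × 19% = £29,735
  → £103,655

Excess of supplementary minimum tax over regular income tax: £107,256 − £103,655 = £3,601.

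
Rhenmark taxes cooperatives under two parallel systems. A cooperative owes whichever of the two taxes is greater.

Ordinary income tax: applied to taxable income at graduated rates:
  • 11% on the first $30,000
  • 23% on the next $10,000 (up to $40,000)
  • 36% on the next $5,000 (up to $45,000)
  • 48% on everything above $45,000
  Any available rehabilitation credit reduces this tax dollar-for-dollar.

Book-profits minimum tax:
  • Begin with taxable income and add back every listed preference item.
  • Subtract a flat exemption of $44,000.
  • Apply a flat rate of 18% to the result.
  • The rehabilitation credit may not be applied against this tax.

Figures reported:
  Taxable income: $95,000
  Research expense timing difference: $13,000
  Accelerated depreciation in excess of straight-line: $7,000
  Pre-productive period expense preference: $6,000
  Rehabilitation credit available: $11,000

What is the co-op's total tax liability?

$20,400

Book-profits minimum tax:
  Adjusted income: $95,000 + $13,000 + $7,000 + $6,000 = $121,000
  Less exemption $44,000 → base $77,000
  $77,000 × 18% = $13,860

Ordinary income tax:
  $30,000 × 11% = $3,300
  $10,000 × 23% = $2,300
  $5,000 × 36% = $1,800
  $50,000 × 48% = $24,000
  → $31,400
  Less rehabilitation credit $11,000 → $20,400

$20,400 > $13,860, so the ordinary income tax governs.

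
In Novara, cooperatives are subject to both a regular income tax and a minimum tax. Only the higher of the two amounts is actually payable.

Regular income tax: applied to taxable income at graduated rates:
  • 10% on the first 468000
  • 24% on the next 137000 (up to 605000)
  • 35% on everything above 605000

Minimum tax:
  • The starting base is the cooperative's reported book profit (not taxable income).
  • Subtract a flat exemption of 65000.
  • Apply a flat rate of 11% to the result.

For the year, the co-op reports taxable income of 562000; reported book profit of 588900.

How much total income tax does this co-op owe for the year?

69360

Regular income tax:
  468000 × 10% = 46800
  94000 × 24% = 22560
  → 69360

Minimum tax:
  Base (reported book profit): 588900
  Less exemption 65000 → base 523900
  523900 × 11% = 57629

69360 > 57629, so the regular income tax governs.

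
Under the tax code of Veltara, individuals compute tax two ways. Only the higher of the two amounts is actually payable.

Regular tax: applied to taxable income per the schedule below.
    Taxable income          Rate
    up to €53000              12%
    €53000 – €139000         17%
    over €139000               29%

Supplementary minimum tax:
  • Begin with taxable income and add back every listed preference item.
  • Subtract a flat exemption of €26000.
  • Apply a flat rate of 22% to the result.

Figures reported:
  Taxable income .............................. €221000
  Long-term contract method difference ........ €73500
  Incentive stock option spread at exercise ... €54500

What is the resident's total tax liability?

Supplementary minimum tax:
  Adjusted income: €221000 + €73500 + €54500 = €349000
  Less exemption €26000 → base €323000
  €323000 × 22% = €71060

Regular tax:
  €53000 × 12% = €6360
  €86000 × 17% = €14620
  €82000 × 29% = €23780
  → €44760

€71060 > €44760, so the supplementary minimum tax is the binding amount.

€71060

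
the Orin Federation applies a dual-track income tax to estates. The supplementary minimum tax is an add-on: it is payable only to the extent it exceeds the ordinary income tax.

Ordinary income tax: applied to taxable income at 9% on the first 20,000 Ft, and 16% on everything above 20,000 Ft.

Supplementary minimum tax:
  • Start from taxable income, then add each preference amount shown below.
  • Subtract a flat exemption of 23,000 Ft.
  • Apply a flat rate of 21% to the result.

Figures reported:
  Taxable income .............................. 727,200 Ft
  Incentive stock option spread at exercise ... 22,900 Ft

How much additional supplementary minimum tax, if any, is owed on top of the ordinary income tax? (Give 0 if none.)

37,739 Ft

Supplementary minimum tax:
  Adjusted income: 727,200 Ft + 22,900 Ft = 750,100 Ft
  Less exemption 23,000 Ft → base 727,100 Ft
  727,100 Ft × 21% = 152,691 Ft

Ordinary income tax:
  20,000 Ft × 9% = 1,800 Ft
  707,200 Ft × 16% = 113,152 Ft
  → 114,952 Ft

Excess of supplementary minimum tax over ordinary income tax: 152,691 Ft − 114,952 Ft = 37,739 Ft.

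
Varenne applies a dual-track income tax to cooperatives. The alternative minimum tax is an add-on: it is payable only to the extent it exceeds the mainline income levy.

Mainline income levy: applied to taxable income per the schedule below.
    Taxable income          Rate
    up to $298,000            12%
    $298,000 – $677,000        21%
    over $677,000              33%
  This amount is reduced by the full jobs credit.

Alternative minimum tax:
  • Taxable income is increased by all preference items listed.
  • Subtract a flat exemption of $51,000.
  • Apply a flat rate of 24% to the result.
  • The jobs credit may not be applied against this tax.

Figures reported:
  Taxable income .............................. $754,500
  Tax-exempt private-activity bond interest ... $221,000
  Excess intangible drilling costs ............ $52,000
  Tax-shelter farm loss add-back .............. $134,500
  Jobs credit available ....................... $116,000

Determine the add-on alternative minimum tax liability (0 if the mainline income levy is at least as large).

Alternative minimum tax:
  Adjusted income: $754,500 + $221,000 + $52,000 + $134,500 = $1,162,000
  Less exemption $51,000 → base $1,111,000
  $1,111,000 × 24% = $266,640

Mainline income levy:
  $298,000 × 12% = $35,760
  $379,000 × 21% = $79,590
  $77,500 × 33% = $25,575
  → $140,925
  Less jobs credit $116,000 → $24,925

Excess of alternative minimum tax over mainline income levy: $266,640 − $24,925 = $241,715.

$241,715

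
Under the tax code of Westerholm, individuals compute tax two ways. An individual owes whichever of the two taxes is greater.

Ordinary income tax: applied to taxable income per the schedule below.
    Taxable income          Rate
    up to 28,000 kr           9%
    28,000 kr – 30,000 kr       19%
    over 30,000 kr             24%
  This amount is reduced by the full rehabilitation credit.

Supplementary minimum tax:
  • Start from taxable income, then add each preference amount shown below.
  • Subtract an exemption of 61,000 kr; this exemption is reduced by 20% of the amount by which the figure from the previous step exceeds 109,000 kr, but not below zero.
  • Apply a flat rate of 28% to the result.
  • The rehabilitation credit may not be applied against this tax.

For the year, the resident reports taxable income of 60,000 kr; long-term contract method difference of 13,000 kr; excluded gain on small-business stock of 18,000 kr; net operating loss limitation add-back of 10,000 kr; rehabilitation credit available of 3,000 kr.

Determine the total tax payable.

11,200 kr

Ordinary income tax:
  28,000 kr × 9% = 2,520 kr
  2,000 kr × 19% = 380 kr
  30,000 kr × 24% = 7,200 kr
  → 10,100 kr
  Less rehabilitation credit 3,000 kr → 7,100 kr

Supplementary minimum tax:
  Adjusted income: 60,000 kr + 13,000 kr + 18,000 kr + 10,000 kr = 101,000 kr
  Exemption: 101,000 kr ≤ 109,000 kr, so full 61,000 kr applies
  Base: 101,000 kr − 61,000 kr = 40,000 kr
  40,000 kr × 28% = 11,200 kr

11,200 kr > 7,100 kr, so the supplementary minimum tax is the binding amount.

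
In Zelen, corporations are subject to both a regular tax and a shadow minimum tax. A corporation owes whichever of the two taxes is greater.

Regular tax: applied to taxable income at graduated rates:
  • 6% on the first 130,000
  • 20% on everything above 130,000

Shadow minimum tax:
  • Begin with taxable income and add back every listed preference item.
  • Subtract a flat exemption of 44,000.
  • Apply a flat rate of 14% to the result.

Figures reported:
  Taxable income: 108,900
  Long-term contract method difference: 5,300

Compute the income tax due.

Shadow minimum tax:
  Adjusted income: 108,900 + 5,300 = 114,200
  Less exemption 44,000 → base 70,200
  70,200 × 14% = 9,828

Regular tax:
  108,900 × 6% = 6,534

9,828 > 6,534, so the shadow minimum tax is the binding amount.

9,828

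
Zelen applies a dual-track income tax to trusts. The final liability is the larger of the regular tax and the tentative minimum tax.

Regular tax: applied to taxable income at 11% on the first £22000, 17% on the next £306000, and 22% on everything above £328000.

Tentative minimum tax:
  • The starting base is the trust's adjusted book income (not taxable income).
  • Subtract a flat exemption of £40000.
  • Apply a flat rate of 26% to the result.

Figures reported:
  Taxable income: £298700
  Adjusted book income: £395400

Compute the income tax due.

Tentative minimum tax:
  Base (adjusted book income): £395400
  Less exemption £40000 → base £355400
  £355400 × 26% = £92404

Regular tax:
  £22000 × 11% = £2420
  £276700 × 17% = £47039
  → £49459

£92404 > £49459, so the tentative minimum tax is the binding amount.

£92404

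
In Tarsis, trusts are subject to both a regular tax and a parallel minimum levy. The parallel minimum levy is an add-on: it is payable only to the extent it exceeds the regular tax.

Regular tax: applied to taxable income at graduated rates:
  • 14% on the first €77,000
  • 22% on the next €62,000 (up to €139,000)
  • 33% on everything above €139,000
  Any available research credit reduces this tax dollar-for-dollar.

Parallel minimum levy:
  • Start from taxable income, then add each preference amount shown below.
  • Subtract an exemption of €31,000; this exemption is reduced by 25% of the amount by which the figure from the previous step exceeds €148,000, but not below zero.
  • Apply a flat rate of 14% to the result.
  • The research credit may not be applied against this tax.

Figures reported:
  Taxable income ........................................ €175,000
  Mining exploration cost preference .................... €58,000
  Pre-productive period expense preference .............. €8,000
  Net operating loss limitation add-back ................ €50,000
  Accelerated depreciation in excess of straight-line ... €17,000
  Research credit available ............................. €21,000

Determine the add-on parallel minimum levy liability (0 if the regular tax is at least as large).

Regular tax:
  €77,000 × 14% = €10,780
  €62,000 × 22% = €13,640
  €36,000 × 33% = €11,880
  → €36,300
  Less research credit €21,000 → €15,300

Parallel minimum levy:
  Adjusted income: €175,000 + €58,000 + €8,000 + €50,000 + €17,000 = €308,000
  Exemption: 25% × (€308,000 − €148,000) = €40,000 ≥ €31,000, so the exemption is fully phased out
  Base: €308,000 − €0 = €308,000
  €308,000 × 14% = €43,120

Excess of parallel minimum levy over regular tax: €43,120 − €15,300 = €27,820.

€27,820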